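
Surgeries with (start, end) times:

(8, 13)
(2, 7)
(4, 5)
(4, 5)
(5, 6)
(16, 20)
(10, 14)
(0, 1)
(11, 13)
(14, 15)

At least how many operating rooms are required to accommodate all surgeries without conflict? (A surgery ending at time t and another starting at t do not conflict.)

3

Count concurrent intervals with a sweep; the peak is the room count.
starts: [0, 2, 4, 4, 5, 8, 10, 11, 14, 16]
ends:   [1, 5, 5, 6, 7, 13, 13, 14, 15, 20]
s0→1 e1→0 s2→1 s4→2 s4→3  — peak 3.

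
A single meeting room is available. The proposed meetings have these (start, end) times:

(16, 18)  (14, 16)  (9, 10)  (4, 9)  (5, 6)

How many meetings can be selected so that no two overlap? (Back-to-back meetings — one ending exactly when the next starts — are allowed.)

Order by finish time; keep every interval that doesn't clash with the previous kept one.
Sorted by end: (5,6)  (4,9)  (9,10)  (14,16)  (16,18)
take (5,6); take (9,10); take (14,16); take (16,18).
Selected 4 meetings.

4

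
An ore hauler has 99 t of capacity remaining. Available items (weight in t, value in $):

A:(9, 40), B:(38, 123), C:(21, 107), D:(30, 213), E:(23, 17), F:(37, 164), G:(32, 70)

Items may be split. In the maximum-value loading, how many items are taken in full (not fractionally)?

Order: D (213/30=7.10) > C (107/21=5.10) > A (40/9=4.44) > F (164/37=4.43) > B (123/38=3.24) > G (70/32=2.19) > E (17/23=0.74)
Fill: take D (30 @ 213) → take C (21 @ 107) → take A (9 @ 40) → take F (37 @ 164) → take 2/38 of B → 6.47; 99/99 used.
4 item(s) taken whole; one partial (take 2/38 of B).

4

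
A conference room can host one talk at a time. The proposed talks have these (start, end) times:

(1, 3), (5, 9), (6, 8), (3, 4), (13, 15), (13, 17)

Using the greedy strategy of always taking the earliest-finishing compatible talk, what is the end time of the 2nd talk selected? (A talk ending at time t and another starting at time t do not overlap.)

4

Sort by end time and greedily take each interval whose start is ≥ the last chosen end.
By end time: (1,3), (3,4), (6,8), (5,9), (13,15), (13,17).
Pick (1,3); next start ≥ 3 → (3,4); next start ≥ 4 → (6,8); next start ≥ 8 → (13,15).
Selected: (1,3) (3,4) (6,8) (13,15)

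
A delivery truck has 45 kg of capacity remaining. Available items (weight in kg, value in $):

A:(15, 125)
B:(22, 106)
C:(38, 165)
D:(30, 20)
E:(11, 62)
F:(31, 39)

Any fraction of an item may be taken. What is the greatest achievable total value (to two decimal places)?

Greedy by value/weight ratio, highest first.
Ratios (sorted): A 8.33, E 5.64, B 4.82, C 4.34, F 1.26, D 0.67
take A (15 @ 125); take E (11 @ 62); take 19/22 of B → 91.55. Capacity used 45/45.
Total value = 278.55

278.55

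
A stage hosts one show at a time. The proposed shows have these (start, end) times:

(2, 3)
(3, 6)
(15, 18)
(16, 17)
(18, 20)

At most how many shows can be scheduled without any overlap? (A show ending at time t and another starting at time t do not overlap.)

Sort by end time and greedily take each interval whose start is ≥ the last chosen end.
By end time: (2,3), (3,6), (16,17), (15,18), (18,20).
Pick (2,3); next start ≥ 3 → (3,6); next start ≥ 6 → (16,17); next start ≥ 17 → (18,20).
Selected 4 shows.

4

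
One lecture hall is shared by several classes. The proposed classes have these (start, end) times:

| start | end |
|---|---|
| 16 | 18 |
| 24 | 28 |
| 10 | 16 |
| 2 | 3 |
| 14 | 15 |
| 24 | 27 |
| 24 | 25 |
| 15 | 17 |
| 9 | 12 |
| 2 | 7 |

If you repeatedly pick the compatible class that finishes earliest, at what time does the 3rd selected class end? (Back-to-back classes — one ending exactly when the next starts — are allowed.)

Sort by end time and greedily take each interval whose start is ≥ the last chosen end.
Sorted by end: (2,3)  (2,7)  (9,12)  (14,15)  (10,16)  (15,17)  (16,18)  (24,25)  (24,27)  (24,28)
take (2,3); take (9,12); take (14,15); take (15,17); skip (16,18); take (24,25); skip (24,28).
Selected: (2,3) (9,12) (14,15) (15,17) (24,25)

15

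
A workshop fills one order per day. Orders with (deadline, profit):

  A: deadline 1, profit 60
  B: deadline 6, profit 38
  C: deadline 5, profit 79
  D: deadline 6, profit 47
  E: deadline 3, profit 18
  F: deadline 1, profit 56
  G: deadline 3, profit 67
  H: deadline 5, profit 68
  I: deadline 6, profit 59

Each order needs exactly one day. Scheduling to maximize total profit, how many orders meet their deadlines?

Sort by profit descending; place each in the latest free slot ≤ its deadline.
Profit order: C=79 H=68 G=67 A=60 I=59 F=56 D=47 B=38 E=18
Assign: C→slot 5, H→slot 4, G→slot 3, A→slot 1, I→slot 6, F skipped, D→slot 2, B skipped, E skipped.
Slots: [1:A] [2:D] [3:G] [4:H] [5:C] [6:I]
6 of 9 scheduled.

6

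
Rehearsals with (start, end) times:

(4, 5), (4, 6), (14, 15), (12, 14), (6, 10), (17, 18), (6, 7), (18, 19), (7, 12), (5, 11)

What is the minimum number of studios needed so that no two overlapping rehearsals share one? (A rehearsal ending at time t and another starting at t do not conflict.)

3

The answer is the maximum number of intervals overlapping at any instant.
Events (time:±→running): 4:+→1 4:+→2 5:-→1 5:+→2 6:-→1 6:+→2 6:+→3 … peak 3.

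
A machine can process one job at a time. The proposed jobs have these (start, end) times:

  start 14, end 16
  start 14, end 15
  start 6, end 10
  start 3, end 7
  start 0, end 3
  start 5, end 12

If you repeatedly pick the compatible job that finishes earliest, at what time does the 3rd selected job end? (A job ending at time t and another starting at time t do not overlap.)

15

Order by finish time; keep every interval that doesn't clash with the previous kept one.
By end time: (0,3), (3,7), (6,10), (5,12), (14,15), (14,16).
Pick (0,3); next start ≥ 3 → (3,7); next start ≥ 7 → (14,15).
Selected: (0,3) (3,7) (14,15)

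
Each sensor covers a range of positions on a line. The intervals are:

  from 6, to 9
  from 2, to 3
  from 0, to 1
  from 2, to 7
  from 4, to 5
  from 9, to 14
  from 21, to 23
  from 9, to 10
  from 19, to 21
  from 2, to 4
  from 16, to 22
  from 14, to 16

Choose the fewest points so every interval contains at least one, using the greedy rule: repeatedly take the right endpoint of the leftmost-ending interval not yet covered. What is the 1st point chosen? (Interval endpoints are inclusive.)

1

Sort by right endpoint; whenever an interval is uncovered, place a point at its right end.
By right end: [0,1]  [2,3]  [2,4]  [4,5]  [2,7]  [6,9]  [9,10]  [9,14]  [14,16]  [19,21]  [16,22]  [21,23]
[0,1] uncovered → point at 1; [2,3] uncovered → point at 3; [4,5] uncovered → point at 5; [6,9] uncovered → point at 9; [14,16] uncovered → point at 16; [19,21] uncovered → point at 21.
Points: 1, 3, 5, 9, 16, 21 (6 total).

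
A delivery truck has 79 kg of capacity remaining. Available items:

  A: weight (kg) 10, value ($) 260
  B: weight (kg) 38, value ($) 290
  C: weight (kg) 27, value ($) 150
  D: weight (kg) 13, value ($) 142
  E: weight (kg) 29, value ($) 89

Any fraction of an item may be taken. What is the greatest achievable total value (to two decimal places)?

792.00

Sort by value per unit weight and fill in that order.
Ratios (sorted): A 26.00, D 10.92, B 7.63, C 5.56, E 3.07
take A (10 @ 260); take D (13 @ 142); take B (38 @ 290); take 18/27 of C → 100.00. Capacity used 79/79.
Total value = 792.00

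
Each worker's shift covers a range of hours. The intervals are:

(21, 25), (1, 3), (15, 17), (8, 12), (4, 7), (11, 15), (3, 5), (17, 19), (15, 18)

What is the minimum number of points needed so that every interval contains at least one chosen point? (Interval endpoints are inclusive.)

5

Sorted: [1,3] [3,5] [4,7] [8,12] [11,15] [15,17] [15,18] [17,19] [21,25]
{[1,3],[3,5]} hit by 3; {[4,7]} hit by 7; {[8,12],[11,15]} hit by 12; {[15,17],[15,18],[17,19]} hit by 17; {[21,25]} hit by 25.
Points: 3, 7, 12, 17, 25 (5 total).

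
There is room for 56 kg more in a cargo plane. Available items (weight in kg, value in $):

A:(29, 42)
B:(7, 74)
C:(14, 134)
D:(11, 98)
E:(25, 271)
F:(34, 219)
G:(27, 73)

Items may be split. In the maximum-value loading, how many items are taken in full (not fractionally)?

3

Greedy by value/weight ratio, highest first.
Ratios (sorted): E 10.84, B 10.57, C 9.57, D 8.91, F 6.44, G 2.70, A 1.45
take E (25 @ 271); take B (7 @ 74); take C (14 @ 134); take 10/11 of D → 89.09. Capacity used 56/56.
3 item(s) taken whole; one partial (take 10/11 of D).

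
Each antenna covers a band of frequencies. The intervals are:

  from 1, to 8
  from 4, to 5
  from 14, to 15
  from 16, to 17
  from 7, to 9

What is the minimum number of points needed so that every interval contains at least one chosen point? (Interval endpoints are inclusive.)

Sort by right endpoint; whenever an interval is uncovered, place a point at its right end.
Sorted: [4,5] [1,8] [7,9] [14,15] [16,17]
{[4,5],[1,8]} hit by 5; {[7,9]} hit by 9; {[14,15]} hit by 15; {[16,17]} hit by 17.
Points: 5, 9, 15, 17 (4 total).

4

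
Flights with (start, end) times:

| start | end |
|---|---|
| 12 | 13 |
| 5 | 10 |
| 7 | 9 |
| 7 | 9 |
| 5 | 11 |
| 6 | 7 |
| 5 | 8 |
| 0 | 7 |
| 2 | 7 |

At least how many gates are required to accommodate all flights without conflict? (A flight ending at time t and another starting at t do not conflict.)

The answer is the maximum number of intervals overlapping at any instant.
Events (time:±→running): 0:+→1 2:+→2 5:+→3 5:+→4 5:+→5 6:+→6 … peak 6.

6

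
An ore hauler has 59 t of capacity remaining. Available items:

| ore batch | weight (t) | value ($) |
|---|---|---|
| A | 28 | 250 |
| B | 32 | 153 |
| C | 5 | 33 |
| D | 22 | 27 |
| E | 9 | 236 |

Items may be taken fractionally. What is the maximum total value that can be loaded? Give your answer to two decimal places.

600.28

Ratios (sorted): E 26.22, A 8.93, C 6.60, B 4.78, D 1.23
take E (9 @ 236); take A (28 @ 250); take C (5 @ 33); take 17/32 of B → 81.28. Capacity used 59/59.
Total value = 600.28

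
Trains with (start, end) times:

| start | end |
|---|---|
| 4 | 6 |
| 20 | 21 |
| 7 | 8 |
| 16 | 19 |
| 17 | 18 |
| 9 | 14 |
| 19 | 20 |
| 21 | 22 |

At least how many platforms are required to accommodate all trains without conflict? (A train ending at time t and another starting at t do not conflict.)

Events (time:±→running): 4:+→1 6:-→0 7:+→1 8:-→0 9:+→1 14:-→0 16:+→1 17:+→2 … peak 2.

2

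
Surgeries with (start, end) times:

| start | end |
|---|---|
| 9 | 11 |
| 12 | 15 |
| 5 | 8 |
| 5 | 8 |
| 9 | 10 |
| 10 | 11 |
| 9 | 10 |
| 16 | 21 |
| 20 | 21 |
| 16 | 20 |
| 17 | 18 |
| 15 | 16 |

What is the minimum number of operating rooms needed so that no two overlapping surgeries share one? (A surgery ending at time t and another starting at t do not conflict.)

3

Events (time:±→running): 5:+→1 5:+→2 8:-→1 8:-→0 9:+→1 9:+→2 9:+→3 … peak 3.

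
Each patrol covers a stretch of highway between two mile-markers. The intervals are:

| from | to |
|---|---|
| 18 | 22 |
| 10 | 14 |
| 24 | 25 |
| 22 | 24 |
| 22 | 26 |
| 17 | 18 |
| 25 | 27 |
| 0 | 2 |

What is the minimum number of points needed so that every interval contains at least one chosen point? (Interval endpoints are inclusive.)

Sorted: [0,2] [10,14] [17,18] [18,22] [22,24] [24,25] [22,26] [25,27]
{[0,2]} hit by 2; {[10,14]} hit by 14; {[17,18],[18,22]} hit by 18; {[22,24],[24,25],[22,26]} hit by 24; {[25,27]} hit by 27.
Points: 2, 14, 18, 24, 27 (5 total).

5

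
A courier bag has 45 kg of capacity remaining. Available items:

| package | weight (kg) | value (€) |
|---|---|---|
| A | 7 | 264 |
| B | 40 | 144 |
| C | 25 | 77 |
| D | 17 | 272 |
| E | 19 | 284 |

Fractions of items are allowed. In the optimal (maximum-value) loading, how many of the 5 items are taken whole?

3

Ratios (sorted): A 37.71, D 16.00, E 14.95, B 3.60, C 3.08
take A (7 @ 264); take D (17 @ 272); take E (19 @ 284); take 2/40 of B → 7.20. Capacity used 45/45.
3 item(s) taken whole; one partial (take 2/40 of B).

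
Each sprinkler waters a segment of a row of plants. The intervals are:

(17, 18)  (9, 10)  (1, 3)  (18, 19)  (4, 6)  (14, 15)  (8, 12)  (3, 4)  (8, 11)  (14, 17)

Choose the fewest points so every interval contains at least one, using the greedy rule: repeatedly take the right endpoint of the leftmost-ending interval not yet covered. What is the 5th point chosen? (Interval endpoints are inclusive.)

Process intervals by earliest right end; each time one isn't hit yet, stab at its right endpoint.
Sorted: [1,3] [3,4] [4,6] [9,10] [8,11] [8,12] [14,15] [14,17] [17,18] [18,19]
{[1,3],[3,4]} hit by 3; {[4,6]} hit by 6; {[9,10],[8,11],[8,12]} hit by 10; {[14,15],[14,17]} hit by 15; {[17,18],[18,19]} hit by 18.
Points: 3, 6, 10, 15, 18 (5 total).

18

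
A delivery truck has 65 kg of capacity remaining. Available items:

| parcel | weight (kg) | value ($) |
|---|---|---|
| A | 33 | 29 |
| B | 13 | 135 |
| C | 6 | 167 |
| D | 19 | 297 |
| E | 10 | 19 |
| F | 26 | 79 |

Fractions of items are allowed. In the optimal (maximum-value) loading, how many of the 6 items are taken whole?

Sort by value per unit weight and fill in that order.
Order: C (167/6=27.83) > D (297/19=15.63) > B (135/13=10.38) > F (79/26=3.04) > E (19/10=1.90) > A (29/33=0.88)
Fill: take C (6 @ 167) → take D (19 @ 297) → take B (13 @ 135) → take F (26 @ 79) → take 1/10 of E → 1.90; 65/65 used.
4 item(s) taken whole; one partial (take 1/10 of E).

4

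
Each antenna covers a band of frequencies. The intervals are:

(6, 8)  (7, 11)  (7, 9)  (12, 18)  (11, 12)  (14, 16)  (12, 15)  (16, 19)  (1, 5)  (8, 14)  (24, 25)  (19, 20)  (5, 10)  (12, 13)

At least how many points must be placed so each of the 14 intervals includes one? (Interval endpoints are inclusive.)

6

Sorted: [1,5] [6,8] [7,9] [5,10] [7,11] [11,12] [12,13] [8,14] [12,15] [14,16] [12,18] [16,19] [19,20] [24,25]
{[1,5]} hit by 5; {[6,8],[7,9],[5,10],[7,11]} hit by 8; {[11,12],[12,13],[8,14],[12,15]} hit by 12; {[14,16],[12,18],[16,19]} hit by 16; {[19,20]} hit by 20; {[24,25]} hit by 25.
Points: 5, 8, 12, 16, 20, 25 (6 total).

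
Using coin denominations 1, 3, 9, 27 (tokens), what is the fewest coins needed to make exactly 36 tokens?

36 = 1×27 + 1×9
Total coins = 1 + 1 = 2

2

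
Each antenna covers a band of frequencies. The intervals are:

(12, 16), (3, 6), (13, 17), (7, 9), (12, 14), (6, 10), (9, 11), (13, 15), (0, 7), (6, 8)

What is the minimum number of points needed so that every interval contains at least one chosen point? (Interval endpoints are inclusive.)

Sort by right endpoint; whenever an interval is uncovered, place a point at its right end.
Sorted: [3,6] [0,7] [6,8] [7,9] [6,10] [9,11] [12,14] [13,15] [12,16] [13,17]
{[3,6],[0,7],[6,8]} hit by 6; {[7,9],[6,10],[9,11]} hit by 9; {[12,14],[13,15],[12,16],[13,17]} hit by 14.
Points: 6, 9, 14 (3 total).

3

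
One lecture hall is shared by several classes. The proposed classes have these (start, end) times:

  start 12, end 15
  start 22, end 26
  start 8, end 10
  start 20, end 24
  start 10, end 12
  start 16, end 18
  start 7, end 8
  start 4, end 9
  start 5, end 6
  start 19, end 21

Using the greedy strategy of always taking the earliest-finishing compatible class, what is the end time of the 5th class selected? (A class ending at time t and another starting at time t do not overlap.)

Sorted by end: (5,6)  (7,8)  (4,9)  (8,10)  (10,12)  (12,15)  (16,18)  (19,21)  (20,24)  (22,26)
take (5,6); take (7,8); skip (4,9); take (8,10); take (10,12); take (12,15); take (16,18); take (19,21); skip (20,24); take (22,26).
Selected: (5,6) (7,8) (8,10) (10,12) (12,15) (16,18) (19,21) (22,26)

15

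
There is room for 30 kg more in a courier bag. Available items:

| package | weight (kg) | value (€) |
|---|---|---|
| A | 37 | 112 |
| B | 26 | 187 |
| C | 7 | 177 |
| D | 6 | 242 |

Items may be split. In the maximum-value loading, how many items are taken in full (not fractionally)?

Sort by value per unit weight and fill in that order.
Ratios (sorted): D 40.33, C 25.29, B 7.19, A 3.03
take D (6 @ 242); take C (7 @ 177); take 17/26 of B → 122.27. Capacity used 30/30.
2 item(s) taken whole; one partial (take 17/26 of B).

2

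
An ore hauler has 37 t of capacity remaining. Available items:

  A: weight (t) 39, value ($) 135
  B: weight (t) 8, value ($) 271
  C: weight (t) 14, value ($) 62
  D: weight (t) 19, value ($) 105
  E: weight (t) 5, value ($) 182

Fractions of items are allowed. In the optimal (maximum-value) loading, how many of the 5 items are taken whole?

Order: E (182/5=36.40) > B (271/8=33.88) > D (105/19=5.53) > C (62/14=4.43) > A (135/39=3.46)
Fill: take E (5 @ 182) → take B (8 @ 271) → take D (19 @ 105) → take 5/14 of C → 22.14; 37/37 used.
3 item(s) taken whole; one partial (take 5/14 of C).

3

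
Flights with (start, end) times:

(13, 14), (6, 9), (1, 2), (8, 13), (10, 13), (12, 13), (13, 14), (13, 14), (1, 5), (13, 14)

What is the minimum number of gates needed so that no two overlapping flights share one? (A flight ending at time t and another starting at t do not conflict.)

4

Events (time:±→running): 1:+→1 1:+→2 2:-→1 5:-→0 6:+→1 8:+→2 9:-→1 10:+→2 12:+→3 13:-→2 13:-→1 13:-→0 13:+→1 13:+→2 13:+→3 13:+→4 … peak 4.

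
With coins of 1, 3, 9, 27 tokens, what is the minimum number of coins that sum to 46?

4

Use the largest denomination that fits, subtract, and repeat.
46 − 1×27→19 − 2×9→1 − 1×1→0
Total coins = 1 + 2 + 1 = 4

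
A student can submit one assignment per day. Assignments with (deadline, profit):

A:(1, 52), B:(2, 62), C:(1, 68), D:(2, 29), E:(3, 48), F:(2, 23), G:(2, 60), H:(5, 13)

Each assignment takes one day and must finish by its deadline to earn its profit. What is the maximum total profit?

191

Profit order: C=68 B=62 G=60 A=52 E=48 D=29 F=23 H=13
Assign: C→slot 1, B→slot 2, G skipped, A skipped, E→slot 3, D skipped, F skipped, H→slot 5.
Slots: [1:C] [2:B] [3:E] [5:H]
Profit = 68 + 62 + 48 + 13 = 191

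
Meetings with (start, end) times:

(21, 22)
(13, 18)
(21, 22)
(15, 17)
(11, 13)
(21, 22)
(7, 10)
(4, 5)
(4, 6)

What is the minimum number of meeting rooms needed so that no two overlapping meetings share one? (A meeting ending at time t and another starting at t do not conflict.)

starts: [4, 4, 7, 11, 13, 15, 21, 21, 21]
ends:   [5, 6, 10, 13, 17, 18, 22, 22, 22]
s4→1 s4→2 e5→1 e6→0 s7→1 e10→0 s11→1 e13→0 s13→1 s15→2 e17→1 e18→0 s21→1 s21→2 s21→3  — peak 3.

3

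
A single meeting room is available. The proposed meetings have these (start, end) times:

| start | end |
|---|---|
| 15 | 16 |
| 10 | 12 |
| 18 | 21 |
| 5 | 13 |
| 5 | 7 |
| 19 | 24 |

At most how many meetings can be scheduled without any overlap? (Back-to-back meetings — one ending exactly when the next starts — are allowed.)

4

Sorted by end: (5,7)  (10,12)  (5,13)  (15,16)  (18,21)  (19,24)
take (5,7); take (10,12); take (15,16); take (18,21).
Selected 4 meetings.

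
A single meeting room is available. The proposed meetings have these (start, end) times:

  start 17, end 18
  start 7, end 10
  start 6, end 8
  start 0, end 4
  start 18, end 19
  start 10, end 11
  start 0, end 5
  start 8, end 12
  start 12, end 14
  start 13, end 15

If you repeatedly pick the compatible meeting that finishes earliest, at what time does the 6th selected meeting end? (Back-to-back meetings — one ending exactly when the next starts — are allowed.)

Order by finish time; keep every interval that doesn't clash with the previous kept one.
By end time: (0,4), (0,5), (6,8), (7,10), (10,11), (8,12), (12,14), (13,15), (17,18), (18,19).
Pick (0,4); next start ≥ 4 → (6,8); next start ≥ 8 → (10,11); next start ≥ 11 → (12,14); next start ≥ 14 → (17,18); next start ≥ 18 → (18,19).
Selected: (0,4) (6,8) (10,11) (12,14) (17,18) (18,19)

19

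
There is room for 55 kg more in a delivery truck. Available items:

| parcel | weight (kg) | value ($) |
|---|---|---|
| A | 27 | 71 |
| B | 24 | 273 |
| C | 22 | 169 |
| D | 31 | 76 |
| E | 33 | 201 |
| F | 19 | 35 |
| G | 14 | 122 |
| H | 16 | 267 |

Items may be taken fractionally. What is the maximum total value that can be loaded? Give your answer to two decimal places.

669.68

Sort by value per unit weight and fill in that order.
Ratios (sorted): H 16.69, B 11.38, G 8.71, C 7.68, E 6.09, A 2.63, D 2.45, F 1.84
take H (16 @ 267); take B (24 @ 273); take G (14 @ 122); take 1/22 of C → 7.68. Capacity used 55/55.
Total value = 669.68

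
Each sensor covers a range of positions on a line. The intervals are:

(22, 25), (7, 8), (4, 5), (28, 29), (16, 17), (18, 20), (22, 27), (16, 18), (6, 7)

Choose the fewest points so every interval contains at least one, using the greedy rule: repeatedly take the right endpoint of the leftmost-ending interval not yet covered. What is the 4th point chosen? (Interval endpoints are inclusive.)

20

Sort by right endpoint; whenever an interval is uncovered, place a point at its right end.
By right end: [4,5]  [6,7]  [7,8]  [16,17]  [16,18]  [18,20]  [22,25]  [22,27]  [28,29]
[4,5] uncovered → point at 5; [6,7] uncovered → point at 7; [16,17] uncovered → point at 17; [18,20] uncovered → point at 20; [22,25] uncovered → point at 25; [28,29] uncovered → point at 29.
Points: 5, 7, 17, 20, 25, 29 (6 total).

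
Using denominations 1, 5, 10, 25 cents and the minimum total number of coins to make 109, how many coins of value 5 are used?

1

109 = 4×25 + 1×5 + 4×1
Count of 5: 1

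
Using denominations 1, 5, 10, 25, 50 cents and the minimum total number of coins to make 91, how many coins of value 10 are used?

Greedy: take as many of the largest coin as possible, then repeat with the remainder.
91 − 1×50→41 − 1×25→16 − 1×10→6 − 1×5→1 − 1×1→0
Count of 10: 1

1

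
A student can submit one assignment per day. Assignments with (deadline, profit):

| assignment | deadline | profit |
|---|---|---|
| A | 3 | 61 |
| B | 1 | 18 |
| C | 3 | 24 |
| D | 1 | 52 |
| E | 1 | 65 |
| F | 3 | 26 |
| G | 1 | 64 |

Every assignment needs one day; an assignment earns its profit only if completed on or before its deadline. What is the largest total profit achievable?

Sort by profit descending; place each in the latest free slot ≤ its deadline.
Profit order: E=65 G=64 A=61 D=52 F=26 C=24 B=18
Assign: E→slot 1, G skipped, A→slot 3, D skipped, F→slot 2, C skipped, B skipped.
Slots: [1:E] [2:F] [3:A]
Profit = 65 + 26 + 61 = 152

152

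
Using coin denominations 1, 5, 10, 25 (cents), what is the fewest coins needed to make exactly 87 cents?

6

Use the largest denomination that fits, subtract, and repeat.
87 − 3×25→12 − 1×10→2 − 2×1→0
Total coins = 3 + 1 + 2 = 6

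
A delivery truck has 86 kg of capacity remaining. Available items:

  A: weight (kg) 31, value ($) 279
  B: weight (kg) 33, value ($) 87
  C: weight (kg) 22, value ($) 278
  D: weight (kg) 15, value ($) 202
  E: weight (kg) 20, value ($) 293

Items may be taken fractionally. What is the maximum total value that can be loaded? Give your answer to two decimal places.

1034.00

Sort by value per unit weight and fill in that order.
Ratios (sorted): E 14.65, D 13.47, C 12.64, A 9.00, B 2.64
take E (20 @ 293); take D (15 @ 202); take C (22 @ 278); take 29/31 of A → 261.00. Capacity used 86/86.
Total value = 1034.00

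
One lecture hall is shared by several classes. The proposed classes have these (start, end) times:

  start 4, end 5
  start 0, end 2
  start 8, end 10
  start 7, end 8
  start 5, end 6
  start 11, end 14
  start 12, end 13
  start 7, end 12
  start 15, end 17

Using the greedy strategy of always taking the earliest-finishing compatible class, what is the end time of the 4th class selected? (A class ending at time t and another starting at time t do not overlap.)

Sort by end time and greedily take each interval whose start is ≥ the last chosen end.
By end time: (0,2), (4,5), (5,6), (7,8), (8,10), (7,12), (12,13), (11,14), (15,17).
Pick (0,2); next start ≥ 2 → (4,5); next start ≥ 5 → (5,6); next start ≥ 6 → (7,8); next start ≥ 8 → (8,10); next start ≥ 10 → (12,13); next start ≥ 13 → (15,17).
Selected: (0,2) (4,5) (5,6) (7,8) (8,10) (12,13) (15,17)

8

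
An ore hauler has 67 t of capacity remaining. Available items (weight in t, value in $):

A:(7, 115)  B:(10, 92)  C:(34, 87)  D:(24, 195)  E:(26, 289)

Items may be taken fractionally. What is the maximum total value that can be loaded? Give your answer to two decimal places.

691.00

Order: A (115/7=16.43) > E (289/26=11.12) > B (92/10=9.20) > D (195/24=8.12) > C (87/34=2.56)
Fill: take A (7 @ 115) → take E (26 @ 289) → take B (10 @ 92) → take D (24 @ 195); 67/67 used.
Total value = 691.00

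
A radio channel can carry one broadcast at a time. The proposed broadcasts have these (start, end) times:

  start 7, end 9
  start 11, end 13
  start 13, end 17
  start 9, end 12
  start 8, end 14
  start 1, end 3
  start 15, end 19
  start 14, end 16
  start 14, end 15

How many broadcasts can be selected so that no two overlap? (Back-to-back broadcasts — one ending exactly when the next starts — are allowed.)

Order by finish time; keep every interval that doesn't clash with the previous kept one.
Sorted by end: (1,3)  (7,9)  (9,12)  (11,13)  (8,14)  (14,15)  (14,16)  (13,17)  (15,19)
take (1,3); take (7,9); take (9,12); take (14,15); take (15,19).
Selected 5 broadcasts.

5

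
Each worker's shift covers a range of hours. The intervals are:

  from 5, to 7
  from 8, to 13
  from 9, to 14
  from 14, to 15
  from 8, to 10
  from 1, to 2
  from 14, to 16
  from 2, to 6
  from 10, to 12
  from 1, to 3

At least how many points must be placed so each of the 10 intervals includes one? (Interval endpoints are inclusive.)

By right end: [1,2]  [1,3]  [2,6]  [5,7]  [8,10]  [10,12]  [8,13]  [9,14]  [14,15]  [14,16]
[1,2] uncovered → point at 2; [5,7] uncovered → point at 7; [8,10] uncovered → point at 10; [14,15] uncovered → point at 15.
Points: 2, 7, 10, 15 (4 total).

4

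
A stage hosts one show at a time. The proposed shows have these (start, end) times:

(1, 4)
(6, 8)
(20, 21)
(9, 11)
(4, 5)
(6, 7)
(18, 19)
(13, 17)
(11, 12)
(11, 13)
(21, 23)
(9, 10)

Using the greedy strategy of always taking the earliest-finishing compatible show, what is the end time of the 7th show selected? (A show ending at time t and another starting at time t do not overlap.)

19

Order by finish time; keep every interval that doesn't clash with the previous kept one.
By end time: (1,4), (4,5), (6,7), (6,8), (9,10), (9,11), (11,12), (11,13), (13,17), (18,19), (20,21), (21,23).
Pick (1,4); next start ≥ 4 → (4,5); next start ≥ 5 → (6,7); next start ≥ 7 → (9,10); next start ≥ 10 → (11,12); next start ≥ 12 → (13,17); next start ≥ 17 → (18,19); next start ≥ 19 → (20,21); next start ≥ 21 → (21,23).
Selected: (1,4) (4,5) (6,7) (9,10) (11,12) (13,17) (18,19) (20,21) (21,23)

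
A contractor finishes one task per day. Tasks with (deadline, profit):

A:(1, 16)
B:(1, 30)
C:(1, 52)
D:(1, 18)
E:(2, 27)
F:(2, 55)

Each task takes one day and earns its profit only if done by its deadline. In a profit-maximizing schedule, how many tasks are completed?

Profit order: F=55 C=52 B=30 E=27 D=18 A=16
Assign: F→slot 2, C→slot 1, B skipped, E skipped, D skipped, A skipped.
Slots: [1:C] [2:F]
2 of 6 scheduled.

2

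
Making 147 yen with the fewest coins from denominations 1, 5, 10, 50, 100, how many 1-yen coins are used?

2

Greedy: take as many of the largest coin as possible, then repeat with the remainder.
147 − 1×100→47 − 4×10→7 − 1×5→2 − 2×1→0
Count of 1: 2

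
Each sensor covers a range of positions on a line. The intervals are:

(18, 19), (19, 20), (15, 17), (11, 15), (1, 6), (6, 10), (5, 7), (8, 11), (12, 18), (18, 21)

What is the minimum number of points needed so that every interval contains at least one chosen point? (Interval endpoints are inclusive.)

Sort by right endpoint; whenever an interval is uncovered, place a point at its right end.
By right end: [1,6]  [5,7]  [6,10]  [8,11]  [11,15]  [15,17]  [12,18]  [18,19]  [19,20]  [18,21]
[1,6] uncovered → point at 6; [8,11] uncovered → point at 11; [15,17] uncovered → point at 17; [18,19] uncovered → point at 19.
Points: 6, 11, 17, 19 (4 total).

4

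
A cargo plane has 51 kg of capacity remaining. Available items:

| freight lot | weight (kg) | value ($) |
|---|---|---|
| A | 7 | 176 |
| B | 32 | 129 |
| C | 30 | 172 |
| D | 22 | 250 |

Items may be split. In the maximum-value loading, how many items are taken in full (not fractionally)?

2

Sort by value per unit weight and fill in that order.
Order: A (176/7=25.14) > D (250/22=11.36) > C (172/30=5.73) > B (129/32=4.03)
Fill: take A (7 @ 176) → take D (22 @ 250) → take 22/30 of C → 126.13; 51/51 used.
2 item(s) taken whole; one partial (take 22/30 of C).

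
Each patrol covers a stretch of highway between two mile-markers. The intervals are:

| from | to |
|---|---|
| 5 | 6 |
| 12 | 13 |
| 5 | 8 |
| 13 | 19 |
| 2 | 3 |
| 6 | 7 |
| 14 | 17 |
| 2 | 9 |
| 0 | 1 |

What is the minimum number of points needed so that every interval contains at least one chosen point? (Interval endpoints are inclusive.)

Sorted: [0,1] [2,3] [5,6] [6,7] [5,8] [2,9] [12,13] [14,17] [13,19]
{[0,1]} hit by 1; {[2,3]} hit by 3; {[5,6],[6,7],[5,8],[2,9]} hit by 6; {[12,13]} hit by 13; {[14,17],[13,19]} hit by 17.
Points: 1, 3, 6, 13, 17 (5 total).

5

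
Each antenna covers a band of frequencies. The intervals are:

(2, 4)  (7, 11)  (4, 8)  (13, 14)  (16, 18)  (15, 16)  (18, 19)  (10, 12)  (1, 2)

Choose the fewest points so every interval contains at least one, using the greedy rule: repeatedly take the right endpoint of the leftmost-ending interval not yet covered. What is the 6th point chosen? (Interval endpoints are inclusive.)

19

Sort by right endpoint; whenever an interval is uncovered, place a point at its right end.
Sorted: [1,2] [2,4] [4,8] [7,11] [10,12] [13,14] [15,16] [16,18] [18,19]
{[1,2],[2,4]} hit by 2; {[4,8],[7,11]} hit by 8; {[10,12]} hit by 12; {[13,14]} hit by 14; {[15,16],[16,18]} hit by 16; {[18,19]} hit by 19.
Points: 2, 8, 12, 14, 16, 19 (6 total).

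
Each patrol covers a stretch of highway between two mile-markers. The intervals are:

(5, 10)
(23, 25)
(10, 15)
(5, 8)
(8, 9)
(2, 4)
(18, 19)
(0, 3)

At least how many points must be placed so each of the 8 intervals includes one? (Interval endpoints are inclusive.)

By right end: [0,3]  [2,4]  [5,8]  [8,9]  [5,10]  [10,15]  [18,19]  [23,25]
[0,3] uncovered → point at 3; [5,8] uncovered → point at 8; [10,15] uncovered → point at 15; [18,19] uncovered → point at 19; [23,25] uncovered → point at 25.
Points: 3, 8, 15, 19, 25 (5 total).

5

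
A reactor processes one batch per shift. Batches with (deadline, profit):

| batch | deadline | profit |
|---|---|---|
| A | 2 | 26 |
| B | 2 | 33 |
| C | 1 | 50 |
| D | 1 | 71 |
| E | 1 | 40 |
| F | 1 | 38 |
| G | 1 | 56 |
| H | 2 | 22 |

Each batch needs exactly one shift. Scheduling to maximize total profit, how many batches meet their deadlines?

2

By profit: D(d1,71), G(d1,56), C(d1,50), E(d1,40), F(d1,38), B(d2,33), A(d2,26), H(d2,22)
D→slot 1; G skipped; C skipped; E skipped; F skipped; B→slot 2; A skipped; H skipped.
2 of 8 scheduled.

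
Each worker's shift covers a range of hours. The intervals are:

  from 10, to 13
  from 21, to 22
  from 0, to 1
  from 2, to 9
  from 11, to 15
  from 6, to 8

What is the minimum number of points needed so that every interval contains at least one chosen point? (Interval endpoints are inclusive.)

Process intervals by earliest right end; each time one isn't hit yet, stab at its right endpoint.
Sorted: [0,1] [6,8] [2,9] [10,13] [11,15] [21,22]
{[0,1]} hit by 1; {[6,8],[2,9]} hit by 8; {[10,13],[11,15]} hit by 13; {[21,22]} hit by 22.
Points: 1, 8, 13, 22 (4 total).

4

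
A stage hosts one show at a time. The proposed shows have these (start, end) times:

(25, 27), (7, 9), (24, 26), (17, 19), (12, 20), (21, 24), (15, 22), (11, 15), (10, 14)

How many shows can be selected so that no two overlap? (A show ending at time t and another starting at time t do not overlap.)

5

Greedy by earliest finish: after sorting by end time, pick each interval compatible with the last pick.
Sorted by end: (7,9)  (10,14)  (11,15)  (17,19)  (12,20)  (15,22)  (21,24)  (24,26)  (25,27)
take (7,9); take (10,14); take (17,19); take (21,24); take (24,26).
Selected 5 shows.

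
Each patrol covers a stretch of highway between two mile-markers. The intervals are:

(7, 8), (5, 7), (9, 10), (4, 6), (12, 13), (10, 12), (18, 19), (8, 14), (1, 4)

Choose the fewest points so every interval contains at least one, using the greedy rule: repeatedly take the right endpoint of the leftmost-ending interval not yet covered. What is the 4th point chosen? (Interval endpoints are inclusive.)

By right end: [1,4]  [4,6]  [5,7]  [7,8]  [9,10]  [10,12]  [12,13]  [8,14]  [18,19]
[1,4] uncovered → point at 4; [5,7] uncovered → point at 7; [9,10] uncovered → point at 10; [12,13] uncovered → point at 13; [18,19] uncovered → point at 19.
Points: 4, 7, 10, 13, 19 (5 total).

13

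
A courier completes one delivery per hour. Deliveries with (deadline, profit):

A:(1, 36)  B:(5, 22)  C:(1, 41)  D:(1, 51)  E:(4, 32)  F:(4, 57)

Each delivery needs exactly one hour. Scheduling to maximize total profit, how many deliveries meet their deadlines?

4

Take jobs in profit order; each goes to the latest open slot no later than its deadline.
Profit order: F=57 D=51 C=41 A=36 E=32 B=22
Assign: F→slot 4, D→slot 1, C skipped, A skipped, E→slot 3, B→slot 5.
Slots: [1:D] [3:E] [4:F] [5:B]
4 of 6 scheduled.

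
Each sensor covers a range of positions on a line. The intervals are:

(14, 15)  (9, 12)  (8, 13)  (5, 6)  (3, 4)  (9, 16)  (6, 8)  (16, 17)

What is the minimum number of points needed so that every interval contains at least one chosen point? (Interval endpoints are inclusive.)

5

Sort by right endpoint; whenever an interval is uncovered, place a point at its right end.
Sorted: [3,4] [5,6] [6,8] [9,12] [8,13] [14,15] [9,16] [16,17]
{[3,4]} hit by 4; {[5,6],[6,8]} hit by 6; {[9,12],[8,13]} hit by 12; {[14,15],[9,16]} hit by 15; {[16,17]} hit by 17.
Points: 4, 6, 12, 15, 17 (5 total).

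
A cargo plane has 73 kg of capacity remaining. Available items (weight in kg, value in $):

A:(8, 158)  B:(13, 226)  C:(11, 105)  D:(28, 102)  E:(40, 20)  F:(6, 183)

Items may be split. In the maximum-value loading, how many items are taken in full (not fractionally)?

Ratios (sorted): F 30.50, A 19.75, B 17.38, C 9.55, D 3.64, E 0.50
take F (6 @ 183); take A (8 @ 158); take B (13 @ 226); take C (11 @ 105); take D (28 @ 102); take 7/40 of E → 3.50. Capacity used 73/73.
5 item(s) taken whole; one partial (take 7/40 of E).

5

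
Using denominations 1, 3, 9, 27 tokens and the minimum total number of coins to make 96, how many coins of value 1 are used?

0

Greedy: take as many of the largest coin as possible, then repeat with the remainder.
96 = 3×27 + 1×9 + 2×3
Count of 1: 0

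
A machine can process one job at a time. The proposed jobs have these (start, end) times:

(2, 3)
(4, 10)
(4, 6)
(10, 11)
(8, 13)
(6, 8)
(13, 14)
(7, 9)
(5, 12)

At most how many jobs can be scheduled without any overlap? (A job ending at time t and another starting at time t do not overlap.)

5

By end time: (2,3), (4,6), (6,8), (7,9), (4,10), (10,11), (5,12), (8,13), (13,14).
Pick (2,3); next start ≥ 3 → (4,6); next start ≥ 6 → (6,8); next start ≥ 8 → (10,11); next start ≥ 11 → (13,14).
Selected 5 jobs.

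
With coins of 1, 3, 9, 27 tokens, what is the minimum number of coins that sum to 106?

8

106 − 3×27→25 − 2×9→7 − 2×3→1 − 1×1→0
Total coins = 3 + 2 + 2 + 1 = 8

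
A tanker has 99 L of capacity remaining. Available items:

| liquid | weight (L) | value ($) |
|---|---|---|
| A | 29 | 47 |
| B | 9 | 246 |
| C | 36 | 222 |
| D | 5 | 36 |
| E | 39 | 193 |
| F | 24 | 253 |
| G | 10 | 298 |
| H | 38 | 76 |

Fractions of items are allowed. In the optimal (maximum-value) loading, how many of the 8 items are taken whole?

Greedy by value/weight ratio, highest first.
Order: G (298/10=29.80) > B (246/9=27.33) > F (253/24=10.54) > D (36/5=7.20) > C (222/36=6.17) > E (193/39=4.95) > H (76/38=2.00) > A (47/29=1.62)
Fill: take G (10 @ 298) → take B (9 @ 246) → take F (24 @ 253) → take D (5 @ 36) → take C (36 @ 222) → take 15/39 of E → 74.23; 99/99 used.
5 item(s) taken whole; one partial (take 15/39 of E).

5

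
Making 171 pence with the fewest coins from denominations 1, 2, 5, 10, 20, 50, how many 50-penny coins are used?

Use the largest denomination that fits, subtract, and repeat.
171 − 3×50→21 − 1×20→1 − 1×1→0
Count of 50: 3

3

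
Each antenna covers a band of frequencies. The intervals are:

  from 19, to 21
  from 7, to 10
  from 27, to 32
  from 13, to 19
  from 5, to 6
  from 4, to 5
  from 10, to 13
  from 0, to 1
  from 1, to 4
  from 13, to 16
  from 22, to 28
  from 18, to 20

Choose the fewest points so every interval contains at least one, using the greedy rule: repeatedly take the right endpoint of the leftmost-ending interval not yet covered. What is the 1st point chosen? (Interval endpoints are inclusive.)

1

By right end: [0,1]  [1,4]  [4,5]  [5,6]  [7,10]  [10,13]  [13,16]  [13,19]  [18,20]  [19,21]  [22,28]  [27,32]
[0,1] uncovered → point at 1; [4,5] uncovered → point at 5; [7,10] uncovered → point at 10; [13,16] uncovered → point at 16; [18,20] uncovered → point at 20; [22,28] uncovered → point at 28.
Points: 1, 5, 10, 16, 20, 28 (6 total).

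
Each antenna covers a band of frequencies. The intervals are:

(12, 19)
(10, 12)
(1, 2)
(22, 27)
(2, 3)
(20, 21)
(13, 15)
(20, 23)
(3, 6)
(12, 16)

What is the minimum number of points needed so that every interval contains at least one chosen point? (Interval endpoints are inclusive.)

6

Process intervals by earliest right end; each time one isn't hit yet, stab at its right endpoint.
By right end: [1,2]  [2,3]  [3,6]  [10,12]  [13,15]  [12,16]  [12,19]  [20,21]  [20,23]  [22,27]
[1,2] uncovered → point at 2; [3,6] uncovered → point at 6; [10,12] uncovered → point at 12; [13,15] uncovered → point at 15; [20,21] uncovered → point at 21; [22,27] uncovered → point at 27.
Points: 2, 6, 12, 15, 21, 27 (6 total).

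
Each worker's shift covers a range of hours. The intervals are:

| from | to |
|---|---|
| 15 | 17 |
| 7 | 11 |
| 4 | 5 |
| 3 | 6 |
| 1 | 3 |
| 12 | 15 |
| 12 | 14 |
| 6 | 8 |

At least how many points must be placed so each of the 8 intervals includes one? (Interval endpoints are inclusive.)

5

By right end: [1,3]  [4,5]  [3,6]  [6,8]  [7,11]  [12,14]  [12,15]  [15,17]
[1,3] uncovered → point at 3; [4,5] uncovered → point at 5; [6,8] uncovered → point at 8; [12,14] uncovered → point at 14; [15,17] uncovered → point at 17.
Points: 3, 5, 8, 14, 17 (5 total).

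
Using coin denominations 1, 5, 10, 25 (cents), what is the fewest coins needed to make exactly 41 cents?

41 − 1×25→16 − 1×10→6 − 1×5→1 − 1×1→0
Total coins = 1 + 1 + 1 + 1 = 4

4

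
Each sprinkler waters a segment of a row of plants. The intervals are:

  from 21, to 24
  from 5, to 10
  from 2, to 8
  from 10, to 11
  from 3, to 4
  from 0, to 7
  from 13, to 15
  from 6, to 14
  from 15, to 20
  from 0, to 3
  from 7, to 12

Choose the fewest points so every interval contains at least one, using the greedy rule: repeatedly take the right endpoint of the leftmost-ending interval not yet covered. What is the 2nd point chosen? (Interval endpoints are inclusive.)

10

Sort by right endpoint; whenever an interval is uncovered, place a point at its right end.
Sorted: [0,3] [3,4] [0,7] [2,8] [5,10] [10,11] [7,12] [6,14] [13,15] [15,20] [21,24]
{[0,3],[3,4],[0,7],[2,8]} hit by 3; {[5,10],[10,11],[7,12],[6,14]} hit by 10; {[13,15],[15,20]} hit by 15; {[21,24]} hit by 24.
Points: 3, 10, 15, 24 (4 total).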